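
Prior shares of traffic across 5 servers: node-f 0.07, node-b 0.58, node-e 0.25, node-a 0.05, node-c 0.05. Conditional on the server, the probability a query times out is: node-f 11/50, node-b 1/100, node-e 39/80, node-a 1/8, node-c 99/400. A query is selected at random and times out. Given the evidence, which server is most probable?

By Bayes' rule, posterior ∝ prior × likelihood:
  node-f: 0.07 × 0.22 = 0.0154
  node-b: 0.58 × 0.01 = 0.0058
  node-e: 0.25 × 0.4875 = 0.121875
  node-a: 0.05 × 0.125 = 0.00625
  node-c: 0.05 × 0.2475 = 0.012375
Sum = 0.1617.
Largest term belongs to node-e, so node-e is most probable.

node-e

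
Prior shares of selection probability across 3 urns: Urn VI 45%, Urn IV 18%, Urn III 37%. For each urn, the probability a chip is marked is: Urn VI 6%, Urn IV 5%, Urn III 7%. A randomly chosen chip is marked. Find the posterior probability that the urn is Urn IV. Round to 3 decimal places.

Prior × likelihood for each hypothesis:
  Urn VI: 0.45 × 0.06 = 0.027
  Urn IV: 0.18 × 0.05 = 0.009
  Urn III: 0.37 × 0.07 = 0.0259
Sum = 0.0619.
P(Urn IV | evidence) = 0.009 / 0.0619 ≈ 0.145.

0.145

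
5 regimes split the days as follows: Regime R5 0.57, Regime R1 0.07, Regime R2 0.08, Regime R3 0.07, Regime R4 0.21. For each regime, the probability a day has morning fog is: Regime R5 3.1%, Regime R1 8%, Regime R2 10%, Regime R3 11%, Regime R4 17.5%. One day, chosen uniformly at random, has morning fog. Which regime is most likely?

Compute prior × likelihood for every hypothesis:
  Regime R5: 0.57 × 0.031 = 0.01767
  Regime R1: 0.07 × 0.08 = 0.0056
  Regime R2: 0.08 × 0.1 = 0.008
  Regime R3: 0.07 × 0.11 = 0.0077
  Regime R4: 0.21 × 0.175 = 0.03675
Total = 0.07572.
Largest term belongs to Regime R4, so Regime R4 is most probable.

Regime R4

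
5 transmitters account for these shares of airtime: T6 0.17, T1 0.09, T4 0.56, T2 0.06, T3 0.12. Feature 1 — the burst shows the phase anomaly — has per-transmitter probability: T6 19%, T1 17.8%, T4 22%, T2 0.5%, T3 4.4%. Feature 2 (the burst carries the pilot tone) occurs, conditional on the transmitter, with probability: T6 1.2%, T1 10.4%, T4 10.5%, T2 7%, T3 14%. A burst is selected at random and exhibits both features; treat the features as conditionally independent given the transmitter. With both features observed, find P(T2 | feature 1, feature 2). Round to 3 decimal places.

Unnormalized posteriors (prior × likelihood):
  T6: 0.17 × 0.19 × 0.012 = 0.0003876
  T1: 0.09 × 0.178 × 0.104 = 0.00166608
  T4: 0.56 × 0.22 × 0.105 = 0.012936
  T2: 0.06 × 0.005 × 0.07 = 0.000021
  T3: 0.12 × 0.044 × 0.14 = 0.0007392
Sum = 0.01574988.
P(T2 | evidence) = 0.000021 / 0.01574988 ≈ 0.001.

0.001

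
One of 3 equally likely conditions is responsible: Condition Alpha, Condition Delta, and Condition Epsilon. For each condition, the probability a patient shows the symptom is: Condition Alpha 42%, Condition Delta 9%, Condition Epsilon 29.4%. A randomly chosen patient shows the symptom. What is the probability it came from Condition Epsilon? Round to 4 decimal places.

Since the prior is uniform, the posterior is proportional to the likelihood:
  Condition Alpha: 0.42
  Condition Delta: 0.09
  Condition Epsilon: 0.294
Normalizing constant = 0.804.
P(Condition Epsilon | evidence) = 0.294 / 0.804 ≈ 0.3657.

0.3657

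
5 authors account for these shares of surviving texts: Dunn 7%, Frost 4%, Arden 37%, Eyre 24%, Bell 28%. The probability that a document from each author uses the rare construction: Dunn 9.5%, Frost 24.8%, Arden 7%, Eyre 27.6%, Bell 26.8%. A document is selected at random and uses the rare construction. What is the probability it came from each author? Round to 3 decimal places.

Compute prior × likelihood for every hypothesis:
  Dunn: 0.07 × 0.095 = 0.00665
  Frost: 0.04 × 0.248 = 0.00992
  Arden: 0.37 × 0.07 = 0.0259
  Eyre: 0.24 × 0.276 = 0.06624
  Bell: 0.28 × 0.268 = 0.07504
Total = 0.18375.
P(Dunn | rare-form) = 0.00665/0.18375 ≈ 0.036
P(Frost | rare-form) = 0.00992/0.18375 ≈ 0.054
P(Arden | rare-form) = 0.0259/0.18375 ≈ 0.141
P(Eyre | rare-form) = 0.06624/0.18375 ≈ 0.360
P(Bell | rare-form) = 0.07504/0.18375 ≈ 0.408

Dunn 0.036, Frost 0.054, Arden 0.141, Eyre 0.360, Bell 0.408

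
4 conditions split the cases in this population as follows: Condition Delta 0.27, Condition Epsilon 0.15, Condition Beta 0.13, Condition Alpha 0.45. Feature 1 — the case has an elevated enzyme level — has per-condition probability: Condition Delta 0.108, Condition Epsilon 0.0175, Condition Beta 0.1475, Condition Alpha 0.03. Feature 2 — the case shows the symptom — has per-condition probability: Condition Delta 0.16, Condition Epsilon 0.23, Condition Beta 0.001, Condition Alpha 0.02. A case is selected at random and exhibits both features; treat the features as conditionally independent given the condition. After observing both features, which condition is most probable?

Compute prior × likelihood for every hypothesis:
  Condition Delta: 0.27 × 0.108 × 0.16 = 0.0046656
  Condition Epsilon: 0.15 × 0.0175 × 0.23 = 0.00060375
  Condition Beta: 0.13 × 0.1475 × 0.001 = 0.000019175
  Condition Alpha: 0.45 × 0.03 × 0.02 = 0.00027
Normalizing constant = 0.005558525.
Largest term belongs to Condition Delta, so Condition Delta is most probable.

Condition Delta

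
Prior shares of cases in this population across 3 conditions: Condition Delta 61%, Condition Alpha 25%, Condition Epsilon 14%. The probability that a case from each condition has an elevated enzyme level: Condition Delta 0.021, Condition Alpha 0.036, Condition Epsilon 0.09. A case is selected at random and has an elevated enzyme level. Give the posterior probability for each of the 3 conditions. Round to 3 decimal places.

Compute prior × likelihood for every hypothesis:
  Condition Delta: 0.61 × 0.021 = 0.01281
  Condition Alpha: 0.25 × 0.036 = 0.009
  Condition Epsilon: 0.14 × 0.09 = 0.0126
Sum = 0.03441.
P(Condition Delta | elevated) = 0.01281/0.03441 ≈ 0.372
P(Condition Alpha | elevated) = 0.009/0.03441 ≈ 0.262
P(Condition Epsilon | elevated) = 0.0126/0.03441 ≈ 0.366

Condition Delta 0.372, Condition Alpha 0.262, Condition Epsilon 0.366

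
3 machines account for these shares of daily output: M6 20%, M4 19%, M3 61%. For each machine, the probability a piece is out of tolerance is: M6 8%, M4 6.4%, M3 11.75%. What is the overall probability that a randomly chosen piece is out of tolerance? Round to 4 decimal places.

Compute prior × likelihood for every hypothesis:
  M6: 0.2 × 0.08 = 0.016
  M4: 0.19 × 0.064 = 0.01216
  M3: 0.61 × 0.1175 = 0.071675
P(oversize) = 0.016 + 0.01216 + 0.071675 = 0.099835 → 0.0998.

0.0998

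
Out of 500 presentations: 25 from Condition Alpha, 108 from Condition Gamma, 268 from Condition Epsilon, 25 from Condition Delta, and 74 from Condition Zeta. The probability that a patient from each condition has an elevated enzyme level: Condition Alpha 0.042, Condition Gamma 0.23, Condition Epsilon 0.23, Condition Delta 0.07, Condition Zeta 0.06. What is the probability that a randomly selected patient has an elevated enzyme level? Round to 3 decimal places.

0.187

Prior × likelihood for each hypothesis:
  Condition Alpha: 0.05 × 0.042 = 0.0021
  Condition Gamma: 0.216 × 0.23 = 0.04968
  Condition Epsilon: 0.536 × 0.23 = 0.12328
  Condition Delta: 0.05 × 0.07 = 0.0035
  Condition Zeta: 0.148 × 0.06 = 0.00888
P(elevated) = 0.0021 + 0.04968 + 0.12328 + 0.0035 + 0.00888 = 0.18744 → 0.187.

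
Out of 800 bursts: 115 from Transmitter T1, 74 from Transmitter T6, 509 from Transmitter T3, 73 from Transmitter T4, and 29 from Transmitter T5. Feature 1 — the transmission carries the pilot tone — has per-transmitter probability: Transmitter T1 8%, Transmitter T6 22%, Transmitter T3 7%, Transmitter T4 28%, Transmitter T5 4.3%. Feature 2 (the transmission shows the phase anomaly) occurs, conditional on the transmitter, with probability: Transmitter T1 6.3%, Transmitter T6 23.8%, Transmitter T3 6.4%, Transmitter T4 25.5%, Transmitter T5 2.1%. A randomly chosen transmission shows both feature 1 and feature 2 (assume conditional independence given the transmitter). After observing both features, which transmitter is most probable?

Prior × likelihood for each hypothesis:
  Transmitter T1: 0.14375 × 0.08 × 0.063 = 0.0007245
  Transmitter T6: 0.0925 × 0.22 × 0.238 = 0.0048433
  Transmitter T3: 0.63625 × 0.07 × 0.064 = 0.0028504
  Transmitter T4: 0.09125 × 0.28 × 0.255 = 0.00651525
  Transmitter T5: 0.03625 × 0.043 × 0.021 = 0.00003273375
Normalizing constant = 0.01496618375.
Largest term belongs to Transmitter T4, so Transmitter T4 is most probable.

Transmitter T4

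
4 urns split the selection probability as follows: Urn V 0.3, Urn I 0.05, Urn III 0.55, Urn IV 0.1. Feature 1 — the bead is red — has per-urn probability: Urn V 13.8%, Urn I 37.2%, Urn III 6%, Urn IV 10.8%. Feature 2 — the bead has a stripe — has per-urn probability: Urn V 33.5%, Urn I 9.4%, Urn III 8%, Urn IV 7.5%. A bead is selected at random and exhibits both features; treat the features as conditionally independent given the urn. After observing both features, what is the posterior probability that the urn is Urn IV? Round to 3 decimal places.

0.042

Compute prior × likelihood for every hypothesis:
  Urn V: 0.3 × 0.138 × 0.335 = 0.013869
  Urn I: 0.05 × 0.372 × 0.094 = 0.0017484
  Urn III: 0.55 × 0.06 × 0.08 = 0.00264
  Urn IV: 0.1 × 0.108 × 0.075 = 0.00081
Sum = 0.0190674.
P(Urn IV | evidence) = 0.00081 / 0.0190674 ≈ 0.042.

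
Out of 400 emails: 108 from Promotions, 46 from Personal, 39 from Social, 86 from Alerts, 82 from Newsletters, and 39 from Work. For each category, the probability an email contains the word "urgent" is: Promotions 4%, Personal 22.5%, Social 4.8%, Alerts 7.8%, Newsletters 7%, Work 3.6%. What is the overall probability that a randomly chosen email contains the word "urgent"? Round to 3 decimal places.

0.076

Compute prior × likelihood for every hypothesis:
  Promotions: 0.27 × 0.04 = 0.0108
  Personal: 0.115 × 0.225 = 0.025875
  Social: 0.0975 × 0.048 = 0.00468
  Alerts: 0.215 × 0.078 = 0.01677
  Newsletters: 0.205 × 0.07 = 0.01435
  Work: 0.0975 × 0.036 = 0.00351
P(urgent-flag) = 0.0108 + 0.025875 + 0.00468 + 0.01677 + 0.01435 + 0.00351 = 0.075985 → 0.076.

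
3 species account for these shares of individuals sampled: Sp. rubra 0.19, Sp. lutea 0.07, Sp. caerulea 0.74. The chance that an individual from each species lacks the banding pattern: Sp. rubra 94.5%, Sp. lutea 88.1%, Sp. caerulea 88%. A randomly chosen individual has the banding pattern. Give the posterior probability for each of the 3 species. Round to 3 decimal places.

Sp. rubra 0.097, Sp. lutea 0.077, Sp. caerulea 0.825

Taking complements, P(banded | each) = Sp. rubra 0.055, Sp. lutea 0.119, Sp. caerulea 0.12.
Compute prior × likelihood for every hypothesis:
  Sp. rubra: 0.19 × 0.055 = 0.01045
  Sp. lutea: 0.07 × 0.119 = 0.00833
  Sp. caerulea: 0.74 × 0.12 = 0.0888
Normalizing constant = 0.10758.
P(Sp. rubra | banded) = 0.01045/0.10758 ≈ 0.097
P(Sp. lutea | banded) = 0.00833/0.10758 ≈ 0.077
P(Sp. caerulea | banded) = 0.0888/0.10758 ≈ 0.825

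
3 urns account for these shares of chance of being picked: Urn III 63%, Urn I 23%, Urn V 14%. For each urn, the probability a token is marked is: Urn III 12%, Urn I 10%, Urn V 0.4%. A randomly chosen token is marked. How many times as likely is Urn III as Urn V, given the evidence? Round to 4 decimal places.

Compute prior × likelihood for every hypothesis:
  Urn III: 0.63 × 0.12 = 0.0756
  Urn I: 0.23 × 0.1 = 0.023
  Urn V: 0.14 × 0.004 = 0.00056
Normalizing constant = 0.09916.
The ratio is 0.0756 / 0.00056 (the normalizer cancels) = 135.0000.

135.0000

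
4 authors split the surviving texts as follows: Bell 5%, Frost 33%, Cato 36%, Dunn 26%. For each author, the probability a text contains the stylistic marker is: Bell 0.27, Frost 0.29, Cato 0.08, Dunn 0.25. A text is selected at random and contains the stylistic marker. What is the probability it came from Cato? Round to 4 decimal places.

0.1419

Unnormalized posteriors (prior × likelihood):
  Bell: 0.05 × 0.27 = 0.0135
  Frost: 0.33 × 0.29 = 0.0957
  Cato: 0.36 × 0.08 = 0.0288
  Dunn: 0.26 × 0.25 = 0.065
Total = 0.203.
P(Cato | evidence) = 0.0288 / 0.203 ≈ 0.1419.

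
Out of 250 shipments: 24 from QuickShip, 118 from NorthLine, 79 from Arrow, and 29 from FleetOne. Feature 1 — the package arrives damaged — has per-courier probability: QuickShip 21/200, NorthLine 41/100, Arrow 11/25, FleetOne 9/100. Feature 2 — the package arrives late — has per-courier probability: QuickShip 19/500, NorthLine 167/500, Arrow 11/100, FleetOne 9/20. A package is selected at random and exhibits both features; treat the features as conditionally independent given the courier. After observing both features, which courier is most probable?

Prior × likelihood for each hypothesis:
  QuickShip: 0.096 × 0.105 × 0.038 = 0.00038304
  NorthLine: 0.472 × 0.41 × 0.334 = 0.06463568
  Arrow: 0.316 × 0.44 × 0.11 = 0.0152944
  FleetOne: 0.116 × 0.09 × 0.45 = 0.004698
Sum = 0.08501112.
Largest term belongs to NorthLine, so NorthLine is most probable.

NorthLine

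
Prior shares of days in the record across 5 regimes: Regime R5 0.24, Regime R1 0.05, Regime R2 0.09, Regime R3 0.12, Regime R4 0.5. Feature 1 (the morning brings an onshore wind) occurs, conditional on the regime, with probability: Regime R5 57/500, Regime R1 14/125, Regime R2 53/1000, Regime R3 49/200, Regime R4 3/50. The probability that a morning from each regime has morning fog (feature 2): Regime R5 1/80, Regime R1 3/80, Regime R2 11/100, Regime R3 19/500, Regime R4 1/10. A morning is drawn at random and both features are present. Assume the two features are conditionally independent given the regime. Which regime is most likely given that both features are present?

Regime R4

Compute prior × likelihood for every hypothesis:
  Regime R5: 0.24 × 0.114 × 0.0125 = 0.000342
  Regime R1: 0.05 × 0.112 × 0.0375 = 0.00021
  Regime R2: 0.09 × 0.053 × 0.11 = 0.0005247
  Regime R3: 0.12 × 0.245 × 0.038 = 0.0011172
  Regime R4: 0.5 × 0.06 × 0.1 = 0.003
Sum = 0.0051939.
Largest term belongs to Regime R4, so Regime R4 is most probable.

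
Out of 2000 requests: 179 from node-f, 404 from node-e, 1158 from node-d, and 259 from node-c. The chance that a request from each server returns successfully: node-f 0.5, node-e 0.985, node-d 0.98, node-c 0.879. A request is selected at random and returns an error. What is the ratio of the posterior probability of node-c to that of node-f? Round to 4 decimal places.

0.3502

Taking complements, P(error | each) = node-f 0.5, node-e 0.015, node-d 0.02, node-c 0.121.
Compute prior × likelihood for every hypothesis:
  node-f: 0.0895 × 0.5 = 0.04475
  node-e: 0.202 × 0.015 = 0.00303
  node-d: 0.579 × 0.02 = 0.01158
  node-c: 0.1295 × 0.121 = 0.0156695
Total = 0.0750295.
The ratio is 0.0156695 / 0.04475 (the normalizer cancels) = 0.3502.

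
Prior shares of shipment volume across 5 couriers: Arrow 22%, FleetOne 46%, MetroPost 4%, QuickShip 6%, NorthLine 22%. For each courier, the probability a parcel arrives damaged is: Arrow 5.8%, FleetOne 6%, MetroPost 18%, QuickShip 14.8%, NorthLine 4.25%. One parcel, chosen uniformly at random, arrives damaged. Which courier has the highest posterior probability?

Unnormalized posteriors (prior × likelihood):
  Arrow: 0.22 × 0.058 = 0.01276
  FleetOne: 0.46 × 0.06 = 0.0276
  MetroPost: 0.04 × 0.18 = 0.0072
  QuickShip: 0.06 × 0.148 = 0.00888
  NorthLine: 0.22 × 0.0425 = 0.00935
Total = 0.06579.
Largest term belongs to FleetOne, so FleetOne is most probable.

FleetOne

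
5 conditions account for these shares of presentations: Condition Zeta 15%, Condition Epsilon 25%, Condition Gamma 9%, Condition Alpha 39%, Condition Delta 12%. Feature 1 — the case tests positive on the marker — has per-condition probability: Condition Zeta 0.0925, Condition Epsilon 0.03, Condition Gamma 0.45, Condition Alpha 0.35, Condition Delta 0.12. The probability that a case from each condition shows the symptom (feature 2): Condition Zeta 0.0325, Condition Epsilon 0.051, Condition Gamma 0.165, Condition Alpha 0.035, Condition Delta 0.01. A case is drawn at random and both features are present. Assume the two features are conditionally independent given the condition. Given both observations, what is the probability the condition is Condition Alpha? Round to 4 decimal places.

By Bayes' rule, posterior ∝ prior × likelihood:
  Condition Zeta: 0.15 × 0.0925 × 0.0325 = 0.0004509375
  Condition Epsilon: 0.25 × 0.03 × 0.051 = 0.0003825
  Condition Gamma: 0.09 × 0.45 × 0.165 = 0.0066825
  Condition Alpha: 0.39 × 0.35 × 0.035 = 0.0047775
  Condition Delta: 0.12 × 0.12 × 0.01 = 0.000144
Sum = 0.0124374375.
P(Condition Alpha | evidence) = 0.0047775 / 0.0124374375 ≈ 0.3841.

0.3841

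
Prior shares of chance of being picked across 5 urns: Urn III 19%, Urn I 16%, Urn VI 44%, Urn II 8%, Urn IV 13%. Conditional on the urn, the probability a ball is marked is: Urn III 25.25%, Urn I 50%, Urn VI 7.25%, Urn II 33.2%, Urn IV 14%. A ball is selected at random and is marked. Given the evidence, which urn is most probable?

Urn I

Unnormalized posteriors (prior × likelihood):
  Urn III: 0.19 × 0.2525 = 0.047975
  Urn I: 0.16 × 0.5 = 0.08
  Urn VI: 0.44 × 0.0725 = 0.0319
  Urn II: 0.08 × 0.332 = 0.02656
  Urn IV: 0.13 × 0.14 = 0.0182
Sum = 0.204635.
Largest term belongs to Urn I, so Urn I is most probable.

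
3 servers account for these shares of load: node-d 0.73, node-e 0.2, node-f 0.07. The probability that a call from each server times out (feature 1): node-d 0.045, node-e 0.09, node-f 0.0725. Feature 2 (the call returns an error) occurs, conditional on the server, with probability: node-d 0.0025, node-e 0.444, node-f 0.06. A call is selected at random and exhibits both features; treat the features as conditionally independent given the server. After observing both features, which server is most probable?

Compute prior × likelihood for every hypothesis:
  node-d: 0.73 × 0.045 × 0.0025 = 0.000082125
  node-e: 0.2 × 0.09 × 0.444 = 0.007992
  node-f: 0.07 × 0.0725 × 0.06 = 0.0003045
Total = 0.008378625.
Largest term belongs to node-e, so node-e is most probable.

node-e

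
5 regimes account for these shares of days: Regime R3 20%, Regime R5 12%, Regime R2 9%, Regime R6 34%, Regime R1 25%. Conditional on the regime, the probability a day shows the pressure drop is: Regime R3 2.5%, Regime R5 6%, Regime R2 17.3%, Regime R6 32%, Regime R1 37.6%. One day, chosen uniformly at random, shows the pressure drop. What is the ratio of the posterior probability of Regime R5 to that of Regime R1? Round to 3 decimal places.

Prior × likelihood for each hypothesis:
  Regime R3: 0.2 × 0.025 = 0.005
  Regime R5: 0.12 × 0.06 = 0.0072
  Regime R2: 0.09 × 0.173 = 0.01557
  Regime R6: 0.34 × 0.32 = 0.1088
  Regime R1: 0.25 × 0.376 = 0.094
Normalizing constant = 0.23057.
The ratio is 0.0072 / 0.094 (the normalizer cancels) = 0.077.

0.077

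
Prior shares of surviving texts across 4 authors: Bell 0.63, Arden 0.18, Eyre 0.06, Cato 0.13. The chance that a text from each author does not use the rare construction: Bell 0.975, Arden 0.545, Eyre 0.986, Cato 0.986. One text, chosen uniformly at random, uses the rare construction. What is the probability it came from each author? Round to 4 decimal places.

Bell 0.1570, Arden 0.8165, Eyre 0.0084, Cato 0.0181

Taking complements, P(rare-form | each) = Bell 0.025, Arden 0.455, Eyre 0.014, Cato 0.014.
By Bayes' rule, posterior ∝ prior × likelihood:
  Bell: 0.63 × 0.025 = 0.01575
  Arden: 0.18 × 0.455 = 0.0819
  Eyre: 0.06 × 0.014 = 0.00084
  Cato: 0.13 × 0.014 = 0.00182
Sum = 0.10031.
P(Bell | rare-form) = 0.01575/0.10031 ≈ 0.1570
P(Arden | rare-form) = 0.0819/0.10031 ≈ 0.8165
P(Eyre | rare-form) = 0.00084/0.10031 ≈ 0.0084
P(Cato | rare-form) = 0.00182/0.10031 ≈ 0.0181
(Check: 0.1570+0.8165+0.0084+0.0181 = 1.0000.)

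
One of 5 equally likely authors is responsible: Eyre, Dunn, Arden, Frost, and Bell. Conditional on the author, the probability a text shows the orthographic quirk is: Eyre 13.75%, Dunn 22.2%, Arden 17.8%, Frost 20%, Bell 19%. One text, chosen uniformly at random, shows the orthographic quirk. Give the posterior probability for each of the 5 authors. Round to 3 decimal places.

Eyre 0.148, Dunn 0.239, Arden 0.192, Frost 0.216, Bell 0.205

Since the prior is uniform, the posterior is proportional to the likelihood:
  Eyre: 0.1375
  Dunn: 0.222
  Arden: 0.178
  Frost: 0.2
  Bell: 0.19
Normalizing constant = 0.9275.
P(Eyre | quirk) = 0.1375/0.9275 ≈ 0.148
P(Dunn | quirk) = 0.222/0.9275 ≈ 0.239
P(Arden | quirk) = 0.178/0.9275 ≈ 0.192
P(Frost | quirk) = 0.2/0.9275 ≈ 0.216
P(Bell | quirk) = 0.19/0.9275 ≈ 0.205
(Check: 0.148+0.239+0.192+0.216+0.205 = 1.000.)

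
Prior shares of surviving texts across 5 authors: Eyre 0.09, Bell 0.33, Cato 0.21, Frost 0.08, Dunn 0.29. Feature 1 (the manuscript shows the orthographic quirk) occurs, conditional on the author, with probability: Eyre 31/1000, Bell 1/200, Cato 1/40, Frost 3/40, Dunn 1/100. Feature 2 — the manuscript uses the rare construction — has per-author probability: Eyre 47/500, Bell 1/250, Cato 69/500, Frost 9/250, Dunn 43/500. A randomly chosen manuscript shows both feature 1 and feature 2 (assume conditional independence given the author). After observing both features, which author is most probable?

Prior × likelihood for each hypothesis:
  Eyre: 0.09 × 0.031 × 0.094 = 0.00026226
  Bell: 0.33 × 0.005 × 0.004 = 0.0000066
  Cato: 0.21 × 0.025 × 0.138 = 0.0007245
  Frost: 0.08 × 0.075 × 0.036 = 0.000216
  Dunn: 0.29 × 0.01 × 0.086 = 0.0002494
Sum = 0.00145876.
Largest term belongs to Cato, so Cato is most probable.

Cato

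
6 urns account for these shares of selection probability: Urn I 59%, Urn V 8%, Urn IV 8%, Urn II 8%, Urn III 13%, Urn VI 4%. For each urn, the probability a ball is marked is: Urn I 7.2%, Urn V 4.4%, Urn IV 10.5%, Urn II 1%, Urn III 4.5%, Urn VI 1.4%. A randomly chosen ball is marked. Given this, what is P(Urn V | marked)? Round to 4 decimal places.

0.0571

Compute prior × likelihood for every hypothesis:
  Urn I: 0.59 × 0.072 = 0.04248
  Urn V: 0.08 × 0.044 = 0.00352
  Urn IV: 0.08 × 0.105 = 0.0084
  Urn II: 0.08 × 0.01 = 0.0008
  Urn III: 0.13 × 0.045 = 0.00585
  Urn VI: 0.04 × 0.014 = 0.00056
Sum = 0.06161.
P(Urn V | evidence) = 0.00352 / 0.06161 ≈ 0.0571.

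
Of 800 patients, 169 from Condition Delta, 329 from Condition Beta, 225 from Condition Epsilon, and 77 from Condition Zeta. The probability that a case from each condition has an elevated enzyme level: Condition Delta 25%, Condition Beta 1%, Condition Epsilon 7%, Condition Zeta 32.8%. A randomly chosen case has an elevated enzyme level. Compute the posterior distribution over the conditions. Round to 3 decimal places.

Unnormalized posteriors (prior × likelihood):
  Condition Delta: 0.21125 × 0.25 = 0.0528125
  Condition Beta: 0.41125 × 0.01 = 0.0041125
  Condition Epsilon: 0.28125 × 0.07 = 0.0196875
  Condition Zeta: 0.09625 × 0.328 = 0.03157
Normalizing constant = 0.1081825.
P(Condition Delta | elevated) = 0.0528125/0.1081825 ≈ 0.488
P(Condition Beta | elevated) = 0.0041125/0.1081825 ≈ 0.038
P(Condition Epsilon | elevated) = 0.0196875/0.1081825 ≈ 0.182
P(Condition Zeta | elevated) = 0.03157/0.1081825 ≈ 0.292

Condition Delta 0.488, Condition Beta 0.038, Condition Epsilon 0.182, Condition Zeta 0.292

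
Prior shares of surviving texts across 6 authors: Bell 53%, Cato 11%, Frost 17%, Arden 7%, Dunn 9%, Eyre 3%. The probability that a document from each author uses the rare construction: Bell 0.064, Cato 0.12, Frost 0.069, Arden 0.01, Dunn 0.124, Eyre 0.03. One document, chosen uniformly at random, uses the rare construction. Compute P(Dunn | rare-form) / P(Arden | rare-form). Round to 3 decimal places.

15.943

Unnormalized posteriors (prior × likelihood):
  Bell: 0.53 × 0.064 = 0.03392
  Cato: 0.11 × 0.12 = 0.0132
  Frost: 0.17 × 0.069 = 0.01173
  Arden: 0.07 × 0.01 = 0.0007
  Dunn: 0.09 × 0.124 = 0.01116
  Eyre: 0.03 × 0.03 = 0.0009
Total = 0.07161.
The ratio is 0.01116 / 0.0007 (the normalizer cancels) = 15.943.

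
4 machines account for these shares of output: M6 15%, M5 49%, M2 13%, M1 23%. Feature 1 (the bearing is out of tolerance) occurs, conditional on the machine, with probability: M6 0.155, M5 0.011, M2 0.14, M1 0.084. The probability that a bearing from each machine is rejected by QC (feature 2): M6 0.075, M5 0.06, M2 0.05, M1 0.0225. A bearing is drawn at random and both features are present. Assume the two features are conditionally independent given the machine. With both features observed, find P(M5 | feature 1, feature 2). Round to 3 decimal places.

0.095

Prior × likelihood for each hypothesis:
  M6: 0.15 × 0.155 × 0.075 = 0.00174375
  M5: 0.49 × 0.011 × 0.06 = 0.0003234
  M2: 0.13 × 0.14 × 0.05 = 0.00091
  M1: 0.23 × 0.084 × 0.0225 = 0.0004347
Normalizing constant = 0.00341185.
P(M5 | evidence) = 0.0003234 / 0.00341185 ≈ 0.095.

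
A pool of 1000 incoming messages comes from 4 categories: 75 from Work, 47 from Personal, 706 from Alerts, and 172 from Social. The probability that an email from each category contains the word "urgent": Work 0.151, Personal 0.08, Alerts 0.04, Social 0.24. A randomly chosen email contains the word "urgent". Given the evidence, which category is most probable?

Unnormalized posteriors (prior × likelihood):
  Work: 0.075 × 0.151 = 0.011325
  Personal: 0.047 × 0.08 = 0.00376
  Alerts: 0.706 × 0.04 = 0.02824
  Social: 0.172 × 0.24 = 0.04128
Normalizing constant = 0.084605.
Largest term belongs to Social, so Social is most probable.

Social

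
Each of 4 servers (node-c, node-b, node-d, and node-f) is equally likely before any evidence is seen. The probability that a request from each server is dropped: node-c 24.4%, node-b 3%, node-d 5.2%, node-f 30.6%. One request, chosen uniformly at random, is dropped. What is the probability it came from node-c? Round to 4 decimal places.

With a uniform prior (1/4 each), posterior ∝ likelihood:
  node-c: 0.244
  node-b: 0.03
  node-d: 0.052
  node-f: 0.306
Total = 0.632.
P(node-c | evidence) = 0.244 / 0.632 ≈ 0.3861.

0.3861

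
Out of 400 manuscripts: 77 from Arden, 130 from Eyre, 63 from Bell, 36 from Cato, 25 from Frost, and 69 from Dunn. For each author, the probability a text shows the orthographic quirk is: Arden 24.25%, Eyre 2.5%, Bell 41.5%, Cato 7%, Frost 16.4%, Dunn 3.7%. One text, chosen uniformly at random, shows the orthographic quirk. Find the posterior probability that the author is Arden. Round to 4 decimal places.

Unnormalized posteriors (prior × likelihood):
  Arden: 0.1925 × 0.2425 = 0.04668125
  Eyre: 0.325 × 0.025 = 0.008125
  Bell: 0.1575 × 0.415 = 0.0653625
  Cato: 0.09 × 0.07 = 0.0063
  Frost: 0.0625 × 0.164 = 0.01025
  Dunn: 0.1725 × 0.037 = 0.0063825
Normalizing constant = 0.14310125.
P(Arden | evidence) = 0.04668125 / 0.14310125 ≈ 0.3262.

0.3262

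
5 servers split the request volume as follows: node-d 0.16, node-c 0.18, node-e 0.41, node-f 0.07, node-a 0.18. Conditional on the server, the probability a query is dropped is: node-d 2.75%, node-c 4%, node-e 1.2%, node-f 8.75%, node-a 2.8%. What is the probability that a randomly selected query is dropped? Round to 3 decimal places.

Unnormalized posteriors (prior × likelihood):
  node-d: 0.16 × 0.0275 = 0.0044
  node-c: 0.18 × 0.04 = 0.0072
  node-e: 0.41 × 0.012 = 0.00492
  node-f: 0.07 × 0.0875 = 0.006125
  node-a: 0.18 × 0.028 = 0.00504
P(dropped) = 0.0044 + 0.0072 + 0.00492 + 0.006125 + 0.00504 = 0.027685 → 0.028.

0.028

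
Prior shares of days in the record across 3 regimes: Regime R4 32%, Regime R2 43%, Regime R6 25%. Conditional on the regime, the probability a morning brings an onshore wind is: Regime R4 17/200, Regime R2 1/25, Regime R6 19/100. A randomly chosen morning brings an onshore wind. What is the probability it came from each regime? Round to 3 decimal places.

Unnormalized posteriors (prior × likelihood):
  Regime R4: 0.32 × 0.085 = 0.0272
  Regime R2: 0.43 × 0.04 = 0.0172
  Regime R6: 0.25 × 0.19 = 0.0475
Normalizing constant = 0.0919.
P(Regime R4 | onshore) = 0.0272/0.0919 ≈ 0.296
P(Regime R2 | onshore) = 0.0172/0.0919 ≈ 0.187
P(Regime R6 | onshore) = 0.0475/0.0919 ≈ 0.517

Regime R4 0.296, Regime R2 0.187, Regime R6 0.517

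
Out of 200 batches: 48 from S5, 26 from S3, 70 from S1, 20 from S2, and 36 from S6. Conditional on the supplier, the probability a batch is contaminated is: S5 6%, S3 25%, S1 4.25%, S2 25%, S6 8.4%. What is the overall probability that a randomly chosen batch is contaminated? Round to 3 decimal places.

0.102

Unnormalized posteriors (prior × likelihood):
  S5: 0.24 × 0.06 = 0.0144
  S3: 0.13 × 0.25 = 0.0325
  S1: 0.35 × 0.0425 = 0.014875
  S2: 0.1 × 0.25 = 0.025
  S6: 0.18 × 0.084 = 0.01512
P(contaminated) = 0.0144 + 0.0325 + 0.014875 + 0.025 + 0.01512 = 0.101895 → 0.102.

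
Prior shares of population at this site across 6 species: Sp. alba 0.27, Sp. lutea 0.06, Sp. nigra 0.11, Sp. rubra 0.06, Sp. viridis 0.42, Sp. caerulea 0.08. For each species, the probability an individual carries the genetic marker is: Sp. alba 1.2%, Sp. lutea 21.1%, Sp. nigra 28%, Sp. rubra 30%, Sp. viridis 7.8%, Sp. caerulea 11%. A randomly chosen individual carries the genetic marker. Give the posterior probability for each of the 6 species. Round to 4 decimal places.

Sp. alba 0.0305, Sp. lutea 0.1191, Sp. nigra 0.2899, Sp. rubra 0.1694, Sp. viridis 0.3083, Sp. caerulea 0.0828

By Bayes' rule, posterior ∝ prior × likelihood:
  Sp. alba: 0.27 × 0.012 = 0.00324
  Sp. lutea: 0.06 × 0.211 = 0.01266
  Sp. nigra: 0.11 × 0.28 = 0.0308
  Sp. rubra: 0.06 × 0.3 = 0.018
  Sp. viridis: 0.42 × 0.078 = 0.03276
  Sp. caerulea: 0.08 × 0.11 = 0.0088
Normalizing constant = 0.10626.
P(Sp. alba | marker) = 0.00324/0.10626 ≈ 0.0305
P(Sp. lutea | marker) = 0.01266/0.10626 ≈ 0.1191
P(Sp. nigra | marker) = 0.0308/0.10626 ≈ 0.2899
P(Sp. rubra | marker) = 0.018/0.10626 ≈ 0.1694
P(Sp. viridis | marker) = 0.03276/0.10626 ≈ 0.3083
P(Sp. caerulea | marker) = 0.0088/0.10626 ≈ 0.0828
(Check: 0.0305+0.1191+0.2899+0.1694+0.3083+0.0828 = 1.0000.)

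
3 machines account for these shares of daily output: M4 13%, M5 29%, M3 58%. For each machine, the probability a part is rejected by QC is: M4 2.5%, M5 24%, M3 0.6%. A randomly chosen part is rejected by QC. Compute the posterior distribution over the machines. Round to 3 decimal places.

M4 0.043, M5 0.912, M3 0.046

Unnormalized posteriors (prior × likelihood):
  M4: 0.13 × 0.025 = 0.00325
  M5: 0.29 × 0.24 = 0.0696
  M3: 0.58 × 0.006 = 0.00348
Sum = 0.07633.
P(M4 | rejected) = 0.00325/0.07633 ≈ 0.043
P(M5 | rejected) = 0.0696/0.07633 ≈ 0.912
P(M3 | rejected) = 0.00348/0.07633 ≈ 0.046
(Check: 0.043+0.912+0.046 = 1.001.)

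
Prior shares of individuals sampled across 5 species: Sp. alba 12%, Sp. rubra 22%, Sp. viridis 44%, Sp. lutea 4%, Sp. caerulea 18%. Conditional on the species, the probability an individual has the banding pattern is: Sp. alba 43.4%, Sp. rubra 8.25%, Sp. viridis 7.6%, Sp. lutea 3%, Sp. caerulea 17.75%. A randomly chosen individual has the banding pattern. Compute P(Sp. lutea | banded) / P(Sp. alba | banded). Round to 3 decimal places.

0.023

Compute prior × likelihood for every hypothesis:
  Sp. alba: 0.12 × 0.434 = 0.05208
  Sp. rubra: 0.22 × 0.0825 = 0.01815
  Sp. viridis: 0.44 × 0.076 = 0.03344
  Sp. lutea: 0.04 × 0.03 = 0.0012
  Sp. caerulea: 0.18 × 0.1775 = 0.03195
Sum = 0.13682.
The ratio is 0.0012 / 0.05208 (the normalizer cancels) = 0.023.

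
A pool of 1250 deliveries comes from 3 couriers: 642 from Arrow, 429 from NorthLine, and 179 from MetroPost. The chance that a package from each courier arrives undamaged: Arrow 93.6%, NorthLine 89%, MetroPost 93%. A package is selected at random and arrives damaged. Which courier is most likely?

Taking complements, P(damaged | each) = Arrow 0.064, NorthLine 0.11, MetroPost 0.07.
Unnormalized posteriors (prior × likelihood):
  Arrow: 0.5136 × 0.064 = 0.0328704
  NorthLine: 0.3432 × 0.11 = 0.037752
  MetroPost: 0.1432 × 0.07 = 0.010024
Total = 0.0806464.
Largest term belongs to NorthLine, so NorthLine is most probable.

NorthLine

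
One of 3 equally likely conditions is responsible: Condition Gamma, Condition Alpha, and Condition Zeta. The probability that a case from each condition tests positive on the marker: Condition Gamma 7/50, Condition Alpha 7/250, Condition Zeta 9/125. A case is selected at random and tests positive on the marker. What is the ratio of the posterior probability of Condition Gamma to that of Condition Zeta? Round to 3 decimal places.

Since the prior is uniform, the posterior is proportional to the likelihood:
  Condition Gamma: 0.14
  Condition Alpha: 0.028
  Condition Zeta: 0.072
Total = 0.24.
The ratio is 0.14 / 0.072 (the normalizer cancels) = 1.944.

1.944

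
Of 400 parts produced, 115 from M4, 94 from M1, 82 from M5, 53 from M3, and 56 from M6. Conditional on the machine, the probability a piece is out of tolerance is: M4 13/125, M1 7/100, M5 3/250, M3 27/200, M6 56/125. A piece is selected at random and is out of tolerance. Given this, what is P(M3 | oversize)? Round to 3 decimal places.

By Bayes' rule, posterior ∝ prior × likelihood:
  M4: 0.2875 × 0.104 = 0.0299
  M1: 0.235 × 0.07 = 0.01645
  M5: 0.205 × 0.012 = 0.00246
  M3: 0.1325 × 0.135 = 0.0178875
  M6: 0.14 × 0.448 = 0.06272
Normalizing constant = 0.1294175.
P(M3 | evidence) = 0.0178875 / 0.1294175 ≈ 0.138.

0.138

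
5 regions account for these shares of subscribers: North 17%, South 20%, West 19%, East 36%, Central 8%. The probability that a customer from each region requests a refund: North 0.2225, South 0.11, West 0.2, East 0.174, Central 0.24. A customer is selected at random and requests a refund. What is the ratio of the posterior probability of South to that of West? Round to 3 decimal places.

0.579

Compute prior × likelihood for every hypothesis:
  North: 0.17 × 0.2225 = 0.037825
  South: 0.2 × 0.11 = 0.022
  West: 0.19 × 0.2 = 0.038
  East: 0.36 × 0.174 = 0.06264
  Central: 0.08 × 0.24 = 0.0192
Sum = 0.179665.
The ratio is 0.022 / 0.038 (the normalizer cancels) = 0.579.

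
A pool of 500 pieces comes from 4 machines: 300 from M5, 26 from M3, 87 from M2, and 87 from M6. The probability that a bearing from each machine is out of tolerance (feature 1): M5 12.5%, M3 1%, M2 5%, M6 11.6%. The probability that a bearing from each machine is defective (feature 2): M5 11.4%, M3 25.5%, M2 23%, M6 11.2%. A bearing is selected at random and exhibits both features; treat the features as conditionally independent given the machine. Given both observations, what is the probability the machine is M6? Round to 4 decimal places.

0.1746

Prior × likelihood for each hypothesis:
  M5: 0.6 × 0.125 × 0.114 = 0.00855
  M3: 0.052 × 0.01 × 0.255 = 0.0001326
  M2: 0.174 × 0.05 × 0.23 = 0.002001
  M6: 0.174 × 0.116 × 0.112 = 0.002260608
Total = 0.012944208.
P(M6 | evidence) = 0.002260608 / 0.012944208 ≈ 0.1746.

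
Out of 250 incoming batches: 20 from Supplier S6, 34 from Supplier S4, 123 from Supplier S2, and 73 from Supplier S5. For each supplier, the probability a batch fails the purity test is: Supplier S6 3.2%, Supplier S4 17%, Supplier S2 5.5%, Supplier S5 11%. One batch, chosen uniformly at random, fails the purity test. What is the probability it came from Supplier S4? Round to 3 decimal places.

0.272

Prior × likelihood for each hypothesis:
  Supplier S6: 0.08 × 0.032 = 0.00256
  Supplier S4: 0.136 × 0.17 = 0.02312
  Supplier S2: 0.492 × 0.055 = 0.02706
  Supplier S5: 0.292 × 0.11 = 0.03212
Normalizing constant = 0.08486.
P(Supplier S4 | evidence) = 0.02312 / 0.08486 ≈ 0.272.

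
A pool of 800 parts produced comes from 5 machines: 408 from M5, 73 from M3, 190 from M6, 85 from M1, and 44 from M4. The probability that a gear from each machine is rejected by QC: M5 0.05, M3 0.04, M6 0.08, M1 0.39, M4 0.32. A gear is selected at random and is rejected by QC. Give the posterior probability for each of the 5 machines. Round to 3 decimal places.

M5 0.238, M3 0.034, M6 0.177, M1 0.387, M4 0.164

Compute prior × likelihood for every hypothesis:
  M5: 0.51 × 0.05 = 0.0255
  M3: 0.09125 × 0.04 = 0.00365
  M6: 0.2375 × 0.08 = 0.019
  M1: 0.10625 × 0.39 = 0.0414375
  M4: 0.055 × 0.32 = 0.0176
Normalizing constant = 0.1071875.
P(M5 | rejected) = 0.0255/0.1071875 ≈ 0.238
P(M3 | rejected) = 0.00365/0.1071875 ≈ 0.034
P(M6 | rejected) = 0.019/0.1071875 ≈ 0.177
P(M1 | rejected) = 0.0414375/0.1071875 ≈ 0.387
P(M4 | rejected) = 0.0176/0.1071875 ≈ 0.164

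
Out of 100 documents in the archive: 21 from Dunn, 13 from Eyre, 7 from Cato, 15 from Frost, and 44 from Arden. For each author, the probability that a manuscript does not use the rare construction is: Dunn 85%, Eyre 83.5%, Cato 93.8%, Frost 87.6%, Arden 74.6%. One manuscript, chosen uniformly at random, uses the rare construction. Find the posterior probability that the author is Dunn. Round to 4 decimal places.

0.1679

Taking complements, P(rare-form | each) = Dunn 0.15, Eyre 0.165, Cato 0.062, Frost 0.124, Arden 0.254.
By Bayes' rule, posterior ∝ prior × likelihood:
  Dunn: 0.21 × 0.15 = 0.0315
  Eyre: 0.13 × 0.165 = 0.02145
  Cato: 0.07 × 0.062 = 0.00434
  Frost: 0.15 × 0.124 = 0.0186
  Arden: 0.44 × 0.254 = 0.11176
Sum = 0.18765.
P(Dunn | evidence) = 0.0315 / 0.18765 ≈ 0.1679.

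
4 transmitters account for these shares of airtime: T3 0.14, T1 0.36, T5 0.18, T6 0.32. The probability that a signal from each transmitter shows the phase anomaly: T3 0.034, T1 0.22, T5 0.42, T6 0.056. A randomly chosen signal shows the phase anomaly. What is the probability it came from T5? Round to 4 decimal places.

Compute prior × likelihood for every hypothesis:
  T3: 0.14 × 0.034 = 0.00476
  T1: 0.36 × 0.22 = 0.0792
  T5: 0.18 × 0.42 = 0.0756
  T6: 0.32 × 0.056 = 0.01792
Total = 0.17748.
P(T5 | evidence) = 0.0756 / 0.17748 ≈ 0.4260.

0.4260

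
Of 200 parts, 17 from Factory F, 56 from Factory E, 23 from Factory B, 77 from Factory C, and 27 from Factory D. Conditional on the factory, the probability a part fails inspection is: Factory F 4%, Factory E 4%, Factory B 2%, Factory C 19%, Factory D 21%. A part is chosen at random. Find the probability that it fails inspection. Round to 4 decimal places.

Prior × likelihood for each hypothesis:
  Factory F: 0.085 × 0.04 = 0.0034
  Factory E: 0.28 × 0.04 = 0.0112
  Factory B: 0.115 × 0.02 = 0.0023
  Factory C: 0.385 × 0.19 = 0.07315
  Factory D: 0.135 × 0.21 = 0.02835
P(nonconforming) = 0.0034 + 0.0112 + 0.0023 + 0.07315 + 0.02835 = 0.1184 → 0.1184.

0.1184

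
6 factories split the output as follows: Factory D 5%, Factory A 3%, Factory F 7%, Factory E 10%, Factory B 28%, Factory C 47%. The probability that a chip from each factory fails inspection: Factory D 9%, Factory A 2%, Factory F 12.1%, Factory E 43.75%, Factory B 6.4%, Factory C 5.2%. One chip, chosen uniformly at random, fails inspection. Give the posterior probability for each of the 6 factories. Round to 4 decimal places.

Factory D 0.0451, Factory A 0.0060, Factory F 0.0850, Factory E 0.4389, Factory B 0.1798, Factory C 0.2452

Unnormalized posteriors (prior × likelihood):
  Factory D: 0.05 × 0.09 = 0.0045
  Factory A: 0.03 × 0.02 = 0.0006
  Factory F: 0.07 × 0.121 = 0.00847
  Factory E: 0.1 × 0.4375 = 0.04375
  Factory B: 0.28 × 0.064 = 0.01792
  Factory C: 0.47 × 0.052 = 0.02444
Total = 0.09968.
P(Factory D | nonconforming) = 0.0045/0.09968 ≈ 0.0451
P(Factory A | nonconforming) = 0.0006/0.09968 ≈ 0.0060
P(Factory F | nonconforming) = 0.00847/0.09968 ≈ 0.0850
P(Factory E | nonconforming) = 0.04375/0.09968 ≈ 0.4389
P(Factory B | nonconforming) = 0.01792/0.09968 ≈ 0.1798
P(Factory C | nonconforming) = 0.02444/0.09968 ≈ 0.2452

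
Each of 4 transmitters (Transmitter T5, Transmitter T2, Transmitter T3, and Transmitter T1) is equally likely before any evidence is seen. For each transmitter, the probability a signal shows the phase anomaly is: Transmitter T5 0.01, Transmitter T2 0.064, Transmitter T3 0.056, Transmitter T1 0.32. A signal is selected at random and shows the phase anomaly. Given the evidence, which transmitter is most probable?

With a uniform prior (1/4 each), posterior ∝ likelihood:
  Transmitter T5: 0.01
  Transmitter T2: 0.064
  Transmitter T3: 0.056
  Transmitter T1: 0.32
Normalizing constant = 0.45.
Largest term belongs to Transmitter T1, so Transmitter T1 is most probable.

Transmitter T1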